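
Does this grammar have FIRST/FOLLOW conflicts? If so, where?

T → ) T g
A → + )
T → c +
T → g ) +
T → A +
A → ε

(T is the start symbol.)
Yes. A → '+' ')' with FOLLOW(A) on { '+' }

A FIRST/FOLLOW conflict occurs when a non-terminal N has a nullable alternative N → β (β ⇒* ε) and another alternative N → α with FIRST(α) ∩ FOLLOW(N) ≠ ∅: on such a lookahead the parser cannot decide between expanding α and letting N vanish via β.

Nullable non-terminals: A.

A: nullable alternative(s) A → ε; FOLLOW(A) = { '+' }
  A → + ): FIRST \ {ε} = { '+' } — overlaps FOLLOW(A) on { '+' }: CONFLICT
  A → ε: FIRST \ {ε} = { } — this is the only nullable alternative, skip

T has no nullable alternative, so no FIRST/FOLLOW check is needed there.

So the grammar has 1 FIRST/FOLLOW conflict (marked CONFLICT above).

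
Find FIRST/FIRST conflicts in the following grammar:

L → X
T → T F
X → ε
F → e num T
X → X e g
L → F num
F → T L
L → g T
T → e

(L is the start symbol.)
FIRST sets of the non-terminals at (or reachable through a nullable prefix from) the front of some alternative:
  FIRST(X) = { 'e', ε }
  FIRST(F) = { 'e' }
  FIRST(T) = { 'e' }

Productions for L:
  L → X: FIRST = { 'e', ε }
  L → F num: FIRST = { 'e' }
  L → g T: FIRST = { 'g' }
Productions for T:
  T → T F: FIRST = { 'e' }
  T → e: FIRST = { 'e' }
Productions for X:
  X → ε: FIRST = { ε }
  X → X e g: FIRST = { 'e' }
Productions for F:
  F → e num T: FIRST = { 'e' }
  F → T L: FIRST = { 'e' }

Conflict for L: L → X and L → F num
  Overlap: { 'e' }
Conflict for T: T → T F and T → e
  Overlap: { 'e' }
Conflict for F: F → e num T and F → T L
  Overlap: { 'e' }

Answer: Yes. L → X / L → F num on { 'e' }; T → T F / T → e on { 'e' }; F → e num T / F → T L on { 'e' }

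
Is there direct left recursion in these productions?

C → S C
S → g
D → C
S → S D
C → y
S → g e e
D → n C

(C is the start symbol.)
Direct left recursion occurs when N → N α for some non-terminal N (the right-hand side begins with the left-hand side itself).

C → S C: starts with S
S → g: starts with g
D → C: starts with C
S → S D: LEFT RECURSIVE (starts with S)
C → y: starts with y
S → g e e: starts with g
D → n C: starts with n

The grammar has direct left recursion on: S.

Answer: Yes, S is left-recursive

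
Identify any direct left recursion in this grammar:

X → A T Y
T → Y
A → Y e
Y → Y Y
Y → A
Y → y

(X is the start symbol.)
Yes, Y is left-recursive

Direct left recursion occurs when N → N α for some non-terminal N (the right-hand side begins with the left-hand side itself).

X → A T Y: starts with A
T → Y: starts with Y
A → Y e: starts with Y
Y → Y Y: LEFT RECURSIVE (starts with Y)
Y → A: starts with A
Y → y: starts with y

The grammar has direct left recursion on: Y.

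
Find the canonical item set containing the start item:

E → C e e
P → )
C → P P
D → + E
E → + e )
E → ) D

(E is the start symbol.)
First, augment the grammar with E' → E
I₀ = CLOSURE({ [E' → . E] }):
  [E' → . E] has the dot before E: add [E → . C e e], [E → . + e )], [E → . ) D]
  [E → . C e e] has the dot before C: add [C → . P P]
  [C → . P P] has the dot before P: add [P → . )]
No further items can be added.

I₀ = { [C → . P P], [E → . ) D], [E → . + e )], [E → . C e e], [E' → . E], [P → . )] }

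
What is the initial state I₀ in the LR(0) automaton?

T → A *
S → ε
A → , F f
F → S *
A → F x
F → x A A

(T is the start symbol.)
First, augment the grammar with T' → T
I₀ = CLOSURE({ [T' → . T] }):
  [T' → . T] has the dot before T: add [T → . A *]
  [T → . A *] has the dot before A: add [A → . , F f], [A → . F x]
  [A → . F x] has the dot before F: add [F → . S *], [F → . x A A]
  [F → . S *] has the dot before S: add [S → .]
No further items can be added.

I₀ = { [A → . , F f], [A → . F x], [F → . S *], [F → . x A A], [S → .], [T → . A *], [T' → . T] }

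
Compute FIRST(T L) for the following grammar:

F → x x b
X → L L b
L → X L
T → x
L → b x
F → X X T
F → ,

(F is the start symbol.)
FIRST sets of the non-terminals involved (from the grammar, by fixed-point iteration):
  FIRST(T) = { 'x' }

To compute FIRST(T L), process the symbols left to right:
Symbol T is a non-terminal. Add FIRST(T) \ {ε} = { 'x' }
T is not nullable (ε ∉ FIRST(T)), so stop here.
FIRST(T L) = { 'x' }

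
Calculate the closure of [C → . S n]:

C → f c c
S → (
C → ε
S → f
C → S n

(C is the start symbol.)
{ [C → . S n], [S → . (], [S → . f] }

Start with: [C → . S n]
  [C → . S n] has the dot before S: add [S → . (], [S → . f]
No further items can be added.

CLOSURE = { [C → . S n], [S → . (], [S → . f] }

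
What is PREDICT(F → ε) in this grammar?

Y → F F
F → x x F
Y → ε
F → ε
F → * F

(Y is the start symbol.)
{ $, '*', 'x' }

PREDICT(F → ε) = (FIRST(RHS) \ {ε}) ∪ (FOLLOW(F) if ε ∈ FIRST(RHS), i.e. RHS ⇒* ε)
The right-hand side is ε (FIRST(ε) = { ε }), so the predict set is FOLLOW(F) = { $, '*', 'x' }
PREDICT(F → ε) = { $, '*', 'x' }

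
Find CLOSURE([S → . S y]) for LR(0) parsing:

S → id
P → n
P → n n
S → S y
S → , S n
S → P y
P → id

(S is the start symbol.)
{ [P → . id], [P → . n n], [P → . n], [S → . , S n], [S → . P y], [S → . S y], [S → . id] }

To compute CLOSURE, for each item [A → α.Bβ] where B is a non-terminal, add [B → .γ] for all productions B → γ; repeat for the newly added items until nothing changes.

Start with: [S → . S y]
  [S → . S y] has the dot before S: add [S → . id], [S → . , S n], [S → . P y]
  [S → . P y] has the dot before P: add [P → . n], [P → . n n], [P → . id]
No further items can be added.

CLOSURE = { [P → . id], [P → . n n], [P → . n], [S → . , S n], [S → . P y], [S → . S y], [S → . id] }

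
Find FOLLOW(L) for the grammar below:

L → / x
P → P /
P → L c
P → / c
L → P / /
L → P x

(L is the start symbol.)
{ $, 'c' }

L is the start symbol, so $ ∈ FOLLOW(L).
In P → L c: L is followed by c, add FIRST(c) \ {ε} = { 'c' }

Taking the union: FOLLOW(L) = { $, 'c' }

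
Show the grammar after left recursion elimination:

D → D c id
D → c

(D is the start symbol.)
D → c D'
D' → c id D'
D' → ε

D is directly left-recursive. The standard transformation for
  A → A α₁ | ... | A α_m | β₁ | ... | β_n
is
  A  → β₁ A' | ... | β_n A'
  A' → α₁ A' | ... | α_m A' | ε

D → c becomes D → c D'
D → D c id becomes D' → c id D'
Add D' → ε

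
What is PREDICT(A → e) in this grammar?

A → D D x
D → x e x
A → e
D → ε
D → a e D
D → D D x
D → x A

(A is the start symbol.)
{ 'e' }

PREDICT(A → e) = (FIRST(RHS) \ {ε}) ∪ (FOLLOW(A) if ε ∈ FIRST(RHS), i.e. RHS ⇒* ε)
FIRST(e) = { 'e' }
ε ∉ FIRST(e), so FOLLOW(A) is not added.
PREDICT(A → e) = { 'e' }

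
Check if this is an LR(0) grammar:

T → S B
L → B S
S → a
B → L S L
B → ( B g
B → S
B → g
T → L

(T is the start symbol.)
No. Shift-reduce conflict between [T → L .] and [S → . a]

A grammar is LR(0) if no state in the canonical LR(0) collection has:
  - both a shift item (dot before a terminal) and a complete item (shift-reduce conflict), or
  - two or more complete items (reduce-reduce conflict; the accept item [T' → T .] counts as a complete item here).

Augment with T' → T and build the canonical LR(0) collection (I0 = CLOSURE({[T' → . T]}), then GOTO on every symbol after a dot until no new states appear). It has 16 states:
  I0: { [B → . ( B g], [B → . L S L], [B → . S], [B → . g], [L → . B S], [S → . a], [T → . L], [T → . S B], [T' → . T] }  — shift
  I1: { [B → ( . B g], [B → . ( B g], [B → . L S L], [B → . S], [B → . g], [L → . B S], [S → . a] }  — shift
  I2: { [L → B . S], [S → . a] }  — shift
  I3: { [B → L . S L], [S → . a], [T → L .] }  — shift, reduce
  I4: { [B → . ( B g], [B → . L S L], [B → . S], [B → . g], [B → S .], [L → . B S], [S → . a], [T → S . B] }  — shift, reduce
  I5: { [T' → T .] }  — accept
  I6: { [S → a .] }  — reduce
  I7: { [B → g .] }  — reduce
  I8: { [L → B . S], [S → . a], [T → S B .] }  — shift, reduce
  I9: { [B → L . S L], [S → . a] }  — shift
  I10: { [B → S .] }  — reduce
  I11: { [B → . ( B g], [B → . L S L], [B → . S], [B → . g], [B → L S . L], [L → . B S], [S → . a] }  — shift
  I12: { [B → L . S L], [B → L S L .], [S → . a] }  — shift, reduce
  I13: { [L → B S .] }  — reduce
  I14: { [B → ( B . g], [L → B . S], [S → . a] }  — shift
  I15: { [B → ( B g .] }  — reduce

Conflict in state I3:
  Shift-reduce conflict between [T → L .] and [S → . a]
So the grammar is NOT LR(0).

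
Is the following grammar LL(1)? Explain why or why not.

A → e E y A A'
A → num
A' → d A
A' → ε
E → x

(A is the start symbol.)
No. Predict set conflict for A': { 'd' }

Relevant sets:
  FOLLOW(A') = { $, 'd' }

For A:
  PREDICT(A → e E y A A') = { 'e' }
  PREDICT(A → num) = { 'num' }
For A':
  PREDICT(A' → d A) = { 'd' }
  PREDICT(A' → ε) = { $, 'd' }
E has a single production, so nothing to check there.

Conflict found: Predict set conflict for A': { 'd' }
The grammar is NOT LL(1).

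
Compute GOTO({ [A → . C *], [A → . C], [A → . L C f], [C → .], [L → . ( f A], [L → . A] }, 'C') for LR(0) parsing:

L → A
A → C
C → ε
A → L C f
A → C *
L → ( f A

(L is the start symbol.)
GOTO(I, 'C') = CLOSURE({ [A → αX.β] : [A → α.Xβ] ∈ I, X = 'C' })

Items with dot before 'C', with the dot advanced:
  [A → . C] → [A → C .]
  [A → . C *] → [A → C . *]
Closure adds nothing (no advanced item has the dot before a non-terminal).

GOTO = { [A → C . *], [A → C .] }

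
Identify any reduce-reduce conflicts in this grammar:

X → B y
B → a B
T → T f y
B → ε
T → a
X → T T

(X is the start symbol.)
Yes — I4: [B → .] vs [T → a .]

Augment with X' → X and build the canonical LR(0) collection (I0 = CLOSURE({[X' → . X]}), then GOTO on every symbol after a dot until no new states appear). It has 12 states:
  I0: { [B → . a B], [B → .], [T → . T f y], [T → . a], [X → . B y], [X → . T T], [X' → . X] }  — shift, reduce
  I1: { [X → B . y] }  — shift
  I2: { [T → . T f y], [T → . a], [T → T . f y], [X → T . T] }  — shift
  I3: { [X' → X .] }  — accept
  I4: { [B → . a B], [B → .], [B → a . B], [T → a .] }  — shift, 2 reduces
  I5: { [B → a B .] }  — reduce
  I6: { [B → . a B], [B → .], [B → a . B] }  — shift, reduce
  I7: { [T → T . f y], [X → T T .] }  — shift, reduce
  I8: { [T → a .] }  — reduce
  I9: { [T → T f . y] }  — shift
  I10: { [T → T f y .] }  — reduce
  I11: { [X → B y .] }  — reduce

I4 contains complete items [B → .], [T → a .] — reduce-reduce conflict.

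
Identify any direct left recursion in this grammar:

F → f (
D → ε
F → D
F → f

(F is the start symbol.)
F → f (: starts with f
D → ε: starts with ε
F → D: starts with D
F → f: starts with f

No direct left recursion found.

Answer: No direct left recursion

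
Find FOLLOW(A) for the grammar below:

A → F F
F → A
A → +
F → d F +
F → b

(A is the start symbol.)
A is the start symbol, so $ ∈ FOLLOW(A).
In F → A: A is at the end, add FOLLOW(F)

The FOLLOW sets referred to above (computed the same way, to a fixed point):
  FOLLOW(F) = { $, '+', 'b', 'd' }

Taking the union: FOLLOW(A) = { $, '+', 'b', 'd' }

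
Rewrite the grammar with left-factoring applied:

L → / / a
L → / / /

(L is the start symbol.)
Left-factoring transforms A → αβ₁ | αβ₂ into A → αA' and A' → β₁ | β₂
(α is the longest common prefix among the alternatives). Repeat until
no nonterminal has two alternatives with a common prefix.

Round 1: L has alternatives sharing prefix '/ /'. Introduce L': L → / / L'
  Add: L' → a
  Add: L' → /

No remaining common prefixes — done.

Resulting grammar:
L → / / L'
L' → a
L' → /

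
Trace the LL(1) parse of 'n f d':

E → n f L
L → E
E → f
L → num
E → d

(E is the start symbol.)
LL(1) parsing maintains a stack (initially the start symbol over $) and the input. At each step: if the stack top is a terminal, match it against the current input token; if it is a non-terminal N, replace it with the RHS of M[N, lookahead] (the unique production whose predict set contains the lookahead).

Stack is shown with the top on the left.

Stack    Input    Action
------------------------
E $      n f d $  output E → n f L
n f L $  n f d $  match 'n'
f L $    f d $    match 'f'
L $      d $      output L → E
E $      d $      output E → d
d $      d $      match 'd'
$        $        accept

The string is accepted.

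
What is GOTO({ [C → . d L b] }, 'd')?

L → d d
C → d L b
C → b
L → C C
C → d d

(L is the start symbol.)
{ [C → . b], [C → . d L b], [C → . d d], [C → d . L b], [L → . C C], [L → . d d] }

GOTO(I, 'd') = CLOSURE({ [A → αX.β] : [A → α.Xβ] ∈ I, X = 'd' })

Items with dot before 'd', with the dot advanced:
  [C → . d L b] → [C → d . L b]
Closure of the advanced items:
  [C → d . L b] has the dot before L: add [L → . d d], [L → . C C]
  [L → . C C] has the dot before C: add [C → . d L b], [C → . b], [C → . d d]

GOTO = { [C → . b], [C → . d L b], [C → . d d], [C → d . L b], [L → . C C], [L → . d d] }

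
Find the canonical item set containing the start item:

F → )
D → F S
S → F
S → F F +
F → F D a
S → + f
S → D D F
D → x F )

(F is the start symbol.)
First, augment the grammar with F' → F
I₀ = CLOSURE({ [F' → . F] }):
  [F' → . F] has the dot before F: add [F → . )], [F → . F D a]
No further items can be added.

I₀ = { [F → . )], [F → . F D a], [F' → . F] }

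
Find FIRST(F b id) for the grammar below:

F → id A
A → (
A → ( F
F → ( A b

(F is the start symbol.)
FIRST sets of the non-terminals involved (from the grammar, by fixed-point iteration):
  FIRST(F) = { '(', 'id' }

To compute FIRST(F b id), process the symbols left to right:
Symbol F is a non-terminal. Add FIRST(F) \ {ε} = { '(', 'id' }
F is not nullable (ε ∉ FIRST(F)), so stop here.
FIRST(F b id) = { '(', 'id' }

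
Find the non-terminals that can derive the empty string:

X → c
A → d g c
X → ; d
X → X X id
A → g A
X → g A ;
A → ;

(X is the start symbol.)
None

A non-terminal is nullable if it can derive ε (the empty string): either it has an ε-production, or it has a production whose right-hand side consists entirely of nullable non-terminals.

There are no ε-productions, so no non-terminal can derive ε.
No non-terminals are nullable.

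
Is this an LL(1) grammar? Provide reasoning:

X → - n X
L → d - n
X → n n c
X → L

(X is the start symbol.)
Yes, the grammar is LL(1).

A grammar is LL(1) if for each non-terminal N with multiple productions, the predict sets of those productions are pairwise disjoint, where PREDICT(N → α) = (FIRST(α) \ {ε}) ∪ (FOLLOW(N) if α ⇒* ε).

Relevant sets:
  FIRST(L) = { 'd' }

For X:
  PREDICT(X → '-' n X) = { '-' }
  PREDICT(X → n n c) = { 'n' }
  PREDICT(X → L) = { 'd' }
L has a single production, so nothing to check there.

All predict sets are disjoint. The grammar IS LL(1).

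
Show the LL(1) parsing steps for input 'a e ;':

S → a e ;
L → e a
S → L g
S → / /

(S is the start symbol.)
LL(1) parsing maintains a stack (initially the start symbol over $) and the input. At each step: if the stack top is a terminal, match it against the current input token; if it is a non-terminal N, replace it with the RHS of M[N, lookahead] (the unique production whose predict set contains the lookahead).

Stack is shown with the top on the left.

Stack    Input    Action
------------------------
S $      a e ; $  output S → a e ;
a e ; $  a e ; $  match 'a'
e ; $    e ; $    match 'e'
; $      ; $      match ';'
$        $        accept

The string is accepted.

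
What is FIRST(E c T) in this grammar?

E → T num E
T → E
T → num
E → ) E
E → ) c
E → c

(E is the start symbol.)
{ ')', 'c', 'num' }

FIRST sets of the non-terminals involved (from the grammar, by fixed-point iteration):
  FIRST(E) = { ')', 'c', 'num' }

To compute FIRST(E c T), process the symbols left to right:
Symbol E is a non-terminal. Add FIRST(E) \ {ε} = { ')', 'c', 'num' }
E is not nullable (ε ∉ FIRST(E)), so stop here.
FIRST(E c T) = { ')', 'c', 'num' }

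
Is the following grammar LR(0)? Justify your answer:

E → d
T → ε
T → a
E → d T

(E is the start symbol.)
A grammar is LR(0) if no state in the canonical LR(0) collection has:
  - both a shift item (dot before a terminal) and a complete item (shift-reduce conflict), or
  - two or more complete items (reduce-reduce conflict; the accept item [E' → E .] counts as a complete item here).

Augment with E' → E and build the canonical LR(0) collection (I0 = CLOSURE({[E' → . E]}), then GOTO on every symbol after a dot until no new states appear). It has 5 states:
  I0: { [E → . d T], [E → . d], [E' → . E] }  — shift
  I1: { [E' → E .] }  — accept
  I2: { [E → d . T], [E → d .], [T → . a], [T → .] }  — shift, 2 reduces
  I3: { [E → d T .] }  — reduce
  I4: { [T → a .] }  — reduce

Conflict in state I2:
  Shift-reduce conflict between [E → d .] and [T → . a]
So the grammar is NOT LR(0).

Answer: No. Shift-reduce conflict between [E → d .] and [T → . a]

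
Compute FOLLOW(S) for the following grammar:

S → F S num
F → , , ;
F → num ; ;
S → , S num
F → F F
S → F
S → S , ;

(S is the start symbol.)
To compute FOLLOW(S), find every occurrence of S on a right-hand side N → α S β: add FIRST(β) \ {ε}, and if β is empty or nullable also add FOLLOW(N). Iterate to a fixed point.

S is the start symbol, so $ ∈ FOLLOW(S).
In S → F S num: S is followed by num, add FIRST(num) \ {ε} = { 'num' }
In S → , S num: S is followed by num, add FIRST(num) \ {ε} = { 'num' }
In S → S , ;: S is followed by ',' ';', add FIRST(',' ';') \ {ε} = { ',' }

Taking the union: FOLLOW(S) = { $, ',', 'num' }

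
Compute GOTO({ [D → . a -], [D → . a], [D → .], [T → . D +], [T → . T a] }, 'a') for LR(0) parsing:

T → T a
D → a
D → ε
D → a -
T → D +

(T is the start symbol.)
GOTO(I, 'a') = CLOSURE({ [A → αX.β] : [A → α.Xβ] ∈ I, X = 'a' })

Items with dot before 'a', with the dot advanced:
  [D → . a] → [D → a .]
  [D → . a -] → [D → a . -]
Closure adds nothing (no advanced item has the dot before a non-terminal).

GOTO = { [D → a . -], [D → a .] }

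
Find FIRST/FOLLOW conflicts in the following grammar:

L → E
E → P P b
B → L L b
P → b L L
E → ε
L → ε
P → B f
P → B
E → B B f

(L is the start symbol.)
Nullable non-terminals: E, L.
FIRST sets used below: FIRST(P) = { 'b' }, FIRST(B) = { 'b' }, FIRST(E) = { 'b', ε }

E: nullable alternative(s) E → ε; FOLLOW(E) = { $, 'b' }
  E → P P b: FIRST \ {ε} = { 'b' } — overlaps FOLLOW(E) on { 'b' }: CONFLICT
  E → ε: FIRST \ {ε} = { } — this is the only nullable alternative, skip
  E → B B f: FIRST \ {ε} = { 'b' } — overlaps FOLLOW(E) on { 'b' }: CONFLICT

L: nullable alternative(s) L → E, L → ε; FOLLOW(L) = { $, 'b' }
  L → E: FIRST \ {ε} = { 'b' } — overlaps FOLLOW(L) on { 'b' }: CONFLICT
  L → ε: FIRST \ {ε} = { } — disjoint from FOLLOW(L)

B, P have no nullable alternative, so no FIRST/FOLLOW check is needed there.

So the grammar has 3 FIRST/FOLLOW conflicts (marked CONFLICT above).

Answer: Yes. L → E with FOLLOW(L) on { 'b' }; E → P P b with FOLLOW(E) on { 'b' }; E → B B f with FOLLOW(E) on { 'b' }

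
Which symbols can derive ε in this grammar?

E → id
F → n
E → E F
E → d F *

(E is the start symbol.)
A non-terminal is nullable if it can derive ε (the empty string): either it has an ε-production, or it has a production whose right-hand side consists entirely of nullable non-terminals.

There are no ε-productions, so no non-terminal can derive ε.
No non-terminals are nullable.

Answer: None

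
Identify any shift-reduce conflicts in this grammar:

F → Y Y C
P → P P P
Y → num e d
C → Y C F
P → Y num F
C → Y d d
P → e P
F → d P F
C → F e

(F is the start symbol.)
A shift-reduce conflict occurs when an LR(0) state has both:
  - a complete (reduce) item [A → α .] (dot at the end), and
  - a shift item [B → β . c γ] (dot before a terminal).

Augment with F' → F and build the canonical LR(0) collection (I0 = CLOSURE({[F' → . F]}), then GOTO on every symbol after a dot until no new states appear). It has 29 states:
  I0: { [F → . Y Y C], [F → . d P F], [F' → . F], [Y → . num e d] }  — shift
  I1: { [F' → F .] }  — accept
  I2: { [F → Y . Y C], [Y → . num e d] }  — shift
  I3: { [F → d . P F], [P → . P P P], [P → . Y num F], [P → . e P], [Y → . num e d] }  — shift
  I4: { [Y → num . e d] }  — shift
  I5: { [Y → num e . d] }  — shift
  I6: { [Y → num e d .] }  — reduce
  I7: { [F → . Y Y C], [F → . d P F], [F → d P . F], [P → . P P P], [P → . Y num F], [P → . e P], [P → P . P P], [Y → . num e d] }  — shift
  I8: { [P → Y . num F] }  — shift
  I9: { [P → . P P P], [P → . Y num F], [P → . e P], [P → e . P], [Y → . num e d] }  — shift
  I10: { [P → . P P P], [P → . Y num F], [P → . e P], [P → P . P P], [P → e P .], [Y → . num e d] }  — shift, reduce
  I11: { [P → . P P P], [P → . Y num F], [P → . e P], [P → P . P P], [P → P P . P], [Y → . num e d] }  — shift
  I12: { [P → . P P P], [P → . Y num F], [P → . e P], [P → P . P P], [P → P P . P], [P → P P P .], [Y → . num e d] }  — shift, reduce
  I13: { [F → . Y Y C], [F → . d P F], [P → Y num . F], [Y → . num e d] }  — shift
  I14: { [P → Y num F .] }  — reduce
  I15: { [F → d P F .] }  — reduce
  I16: { [F → Y . Y C], [P → Y . num F], [Y → . num e d] }  — shift
  I17: { [C → . F e], [C → . Y C F], [C → . Y d d], [F → . Y Y C], [F → . d P F], [F → Y Y . C], [Y → . num e d] }  — shift
  I18: { [F → . Y Y C], [F → . d P F], [P → Y num . F], [Y → . num e d], [Y → num . e d] }  — shift
  I19: { [F → Y Y C .] }  — reduce
  I20: { [C → F . e] }  — shift
  I21: { [C → . F e], [C → . Y C F], [C → . Y d d], [C → Y . C F], [C → Y . d d], [F → . Y Y C], [F → . d P F], [F → Y . Y C], [Y → . num e d] }  — shift
  I22: { [C → Y C . F], [F → . Y Y C], [F → . d P F], [Y → . num e d] }  — shift
  I23: { [C → . F e], [C → . Y C F], [C → . Y d d], [C → Y . C F], [C → Y . d d], [F → . Y Y C], [F → . d P F], [F → Y . Y C], [F → Y Y . C], [Y → . num e d] }  — shift
  I24: { [C → Y d . d], [F → d . P F], [P → . P P P], [P → . Y num F], [P → . e P], [Y → . num e d] }  — shift
  I25: { [C → Y d d .] }  — reduce
  I26: { [C → Y C . F], [F → . Y Y C], [F → . d P F], [F → Y Y C .], [Y → . num e d] }  — shift, reduce
  I27: { [C → Y C F .] }  — reduce
  I28: { [C → F e .] }  — reduce

I10 contains reduce item [P → e P .] and shift items [P → . e P], [Y → . num e d] — shift-reduce conflict.
I12 contains reduce item [P → P P P .] and shift items [P → . e P], [Y → . num e d] — shift-reduce conflict.
I26 contains reduce item [F → Y Y C .] and shift items [F → . d P F], [Y → . num e d] — shift-reduce conflict.

Answer: Yes — I10: [P → e P .] vs [P → . e P]; I12: [P → P P P .] vs [P → . e P]; I26: [F → Y Y C .] vs [F → . d P F]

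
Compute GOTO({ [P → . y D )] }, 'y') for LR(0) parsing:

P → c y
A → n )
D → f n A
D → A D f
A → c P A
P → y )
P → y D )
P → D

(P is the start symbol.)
GOTO(I, 'y') = CLOSURE({ [A → αX.β] : [A → α.Xβ] ∈ I, X = 'y' })

Items with dot before 'y', with the dot advanced:
  [P → . y D )] → [P → y . D )]
Closure of the advanced items:
  [P → y . D )] has the dot before D: add [D → . f n A], [D → . A D f]
  [D → . A D f] has the dot before A: add [A → . n )], [A → . c P A]

GOTO = { [A → . c P A], [A → . n )], [D → . A D f], [D → . f n A], [P → y . D )] }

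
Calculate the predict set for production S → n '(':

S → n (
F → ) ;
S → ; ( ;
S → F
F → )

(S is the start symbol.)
{ 'n' }

PREDICT(S → n '(') = (FIRST(RHS) \ {ε}) ∪ (FOLLOW(S) if ε ∈ FIRST(RHS), i.e. RHS ⇒* ε)
FIRST(n '(') = { 'n' }
ε ∉ FIRST(n '('), so FOLLOW(S) is not added.
PREDICT(S → n '(') = { 'n' }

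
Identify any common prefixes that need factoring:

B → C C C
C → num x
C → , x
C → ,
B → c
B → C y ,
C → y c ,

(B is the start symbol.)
Left-factoring is needed when two productions for the same non-terminal
share a common prefix on the right-hand side.

Productions for B:
  B → C C C
  B → c
  B → C y ,
Productions for C:
  C → num x
  C → , x
  C → ,
  C → y c ,

Found common prefix 'C' in productions for B
Found common prefix ',' in productions for C

Answer: Yes, B has productions with common prefix 'C'; C has productions with common prefix ','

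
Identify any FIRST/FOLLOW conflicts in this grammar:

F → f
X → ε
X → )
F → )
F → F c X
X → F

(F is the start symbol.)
No FIRST/FOLLOW conflicts.

A FIRST/FOLLOW conflict occurs when a non-terminal N has a nullable alternative N → β (β ⇒* ε) and another alternative N → α with FIRST(α) ∩ FOLLOW(N) ≠ ∅: on such a lookahead the parser cannot decide between expanding α and letting N vanish via β.

Nullable non-terminals: X.
FIRST sets used below: FIRST(F) = { ')', 'f' }

X: nullable alternative(s) X → ε; FOLLOW(X) = { $, 'c' }
  X → ε: FIRST \ {ε} = { } — this is the only nullable alternative, skip
  X → ): FIRST \ {ε} = { ')' } — disjoint from FOLLOW(X)
  X → F: FIRST \ {ε} = { ')', 'f' } — disjoint from FOLLOW(X)

F has no nullable alternative, so no FIRST/FOLLOW check is needed there.

No FIRST/FOLLOW conflicts found.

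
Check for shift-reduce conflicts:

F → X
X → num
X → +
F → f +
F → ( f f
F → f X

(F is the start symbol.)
Augment with F' → F and build the canonical LR(0) collection (I0 = CLOSURE({[F' → . F]}), then GOTO on every symbol after a dot until no new states appear). It has 11 states:
  I0: { [F → . ( f f], [F → . X], [F → . f +], [F → . f X], [F' → . F], [X → . +], [X → . num] }  — shift
  I1: { [F → ( . f f] }  — shift
  I2: { [X → + .] }  — reduce
  I3: { [F' → F .] }  — accept
  I4: { [F → X .] }  — reduce
  I5: { [F → f . +], [F → f . X], [X → . +], [X → . num] }  — shift
  I6: { [X → num .] }  — reduce
  I7: { [F → f + .], [X → + .] }  — 2 reduces
  I8: { [F → f X .] }  — reduce
  I9: { [F → ( f . f] }  — shift
  I10: { [F → ( f f .] }  — reduce

No state contains both a complete item and a shift item.

Answer: No shift-reduce conflicts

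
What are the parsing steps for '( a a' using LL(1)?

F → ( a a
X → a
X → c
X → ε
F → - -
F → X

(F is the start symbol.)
Stack is shown with the top on the left.

Stack    Input    Action
------------------------
F $      ( a a $  output F → ( a a
( a a $  ( a a $  match '('
a a $    a a $    match 'a'
a $      a $      match 'a'
$        $        accept

The string is accepted.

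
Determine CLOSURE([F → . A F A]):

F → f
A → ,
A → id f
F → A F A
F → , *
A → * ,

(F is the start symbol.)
{ [A → . * ,], [A → . ,], [A → . id f], [F → . A F A] }

To compute CLOSURE, for each item [A → α.Bβ] where B is a non-terminal, add [B → .γ] for all productions B → γ; repeat for the newly added items until nothing changes.

Start with: [F → . A F A]
  [F → . A F A] has the dot before A: add [A → . ,], [A → . id f], [A → . * ,]
No further items can be added.

CLOSURE = { [A → . * ,], [A → . ,], [A → . id f], [F → . A F A] }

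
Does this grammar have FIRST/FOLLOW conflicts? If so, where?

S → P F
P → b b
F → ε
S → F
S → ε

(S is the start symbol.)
No FIRST/FOLLOW conflicts.

A FIRST/FOLLOW conflict occurs when a non-terminal N has a nullable alternative N → β (β ⇒* ε) and another alternative N → α with FIRST(α) ∩ FOLLOW(N) ≠ ∅: on such a lookahead the parser cannot decide between expanding α and letting N vanish via β.

Nullable non-terminals: F, S.
FIRST sets used below: FIRST(P) = { 'b' }, FIRST(F) = { ε }
F has a nullable alternative but only one production, so nothing to check.

S: nullable alternative(s) S → F, S → ε; FOLLOW(S) = { $ }
  S → P F: FIRST \ {ε} = { 'b' } — disjoint from FOLLOW(S)
  S → F: FIRST \ {ε} = { } — disjoint from FOLLOW(S)
  S → ε: FIRST \ {ε} = { } — disjoint from FOLLOW(S)

P has no nullable alternative, so no FIRST/FOLLOW check is needed there.

No FIRST/FOLLOW conflicts found.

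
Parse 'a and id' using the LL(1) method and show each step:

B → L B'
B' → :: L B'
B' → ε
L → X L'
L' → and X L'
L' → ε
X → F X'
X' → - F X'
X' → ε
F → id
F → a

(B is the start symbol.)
Stack is shown with the top on the left.

Stack          Input       Action
---------------------------------
B $            a and id $  output B → L B'
L B' $         a and id $  output L → X L'
X L' B' $      a and id $  output X → F X'
F X' L' B' $   a and id $  output F → a
a X' L' B' $   a and id $  match 'a'
X' L' B' $     and id $    output X' → ε
L' B' $        and id $    output L' → and X L'
and X L' B' $  and id $    match 'and'
X L' B' $      id $        output X → F X'
F X' L' B' $   id $        output F → id
id X' L' B' $  id $        match 'id'
X' L' B' $     $           output X' → ε
L' B' $        $           output L' → ε
B' $           $           output B' → ε
$              $           accept

The string is accepted.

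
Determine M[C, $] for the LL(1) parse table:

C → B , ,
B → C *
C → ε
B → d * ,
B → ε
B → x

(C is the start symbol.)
To find M[C, $], we find productions for C where $ is in the predict set (PREDICT(N → α) = (FIRST(α) \ {ε}) ∪ (FOLLOW(N) if α ⇒* ε)).

Relevant sets:
  FIRST(B) = { '*', ',', 'd', 'x', ε }
  FOLLOW(C) = { $, '*' }

C → B , ,: PREDICT = { '*', ',', 'd', 'x' }
C → ε: PREDICT = { $, '*' }
  $ is in predict set, so this production goes in M[C, $]

M[C, $] = C → ε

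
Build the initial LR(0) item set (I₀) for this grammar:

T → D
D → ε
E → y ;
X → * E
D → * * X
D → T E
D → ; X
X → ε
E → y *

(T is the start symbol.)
{ [D → . * * X], [D → . ; X], [D → . T E], [D → .], [T → . D], [T' → . T] }

First, augment the grammar with T' → T
I₀ = CLOSURE({ [T' → . T] }):
  [T' → . T] has the dot before T: add [T → . D]
  [T → . D] has the dot before D: add [D → .], [D → . * * X], [D → . T E], [D → . ; X]
No further items can be added.

I₀ = { [D → . * * X], [D → . ; X], [D → . T E], [D → .], [T → . D], [T' → . T] }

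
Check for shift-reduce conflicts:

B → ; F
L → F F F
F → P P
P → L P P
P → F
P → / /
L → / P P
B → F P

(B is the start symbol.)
Augment with B' → B and build the canonical LR(0) collection (I0 = CLOSURE({[B' → . B]}), then GOTO on every symbol after a dot until no new states appear). It has 18 states:
  I0: { [B → . ; F], [B → . F P], [B' → . B], [F → . P P], [L → . / P P], [L → . F F F], [P → . / /], [P → . F], [P → . L P P] }  — shift
  I1: { [F → . P P], [L → . / P P], [L → . F F F], [L → / . P P], [P → . / /], [P → . F], [P → . L P P], [P → / . /] }  — shift
  I2: { [B → ; . F], [F → . P P], [L → . / P P], [L → . F F F], [P → . / /], [P → . F], [P → . L P P] }  — shift
  I3: { [B' → B .] }  — accept
  I4: { [B → F . P], [F → . P P], [L → . / P P], [L → . F F F], [L → F . F F], [P → . / /], [P → . F], [P → . L P P], [P → F .] }  — shift, reduce
  I5: { [F → . P P], [L → . / P P], [L → . F F F], [P → . / /], [P → . F], [P → . L P P], [P → L . P P] }  — shift
  I6: { [F → . P P], [F → P . P], [L → . / P P], [L → . F F F], [P → . / /], [P → . F], [P → . L P P] }  — shift
  I7: { [F → . P P], [L → . / P P], [L → . F F F], [L → F . F F], [P → . / /], [P → . F], [P → . L P P], [P → F .] }  — shift, reduce
  I8: { [F → . P P], [F → P . P], [F → P P .], [L → . / P P], [L → . F F F], [P → . / /], [P → . F], [P → . L P P] }  — shift, reduce
  I9: { [F → . P P], [L → . / P P], [L → . F F F], [L → F . F F], [L → F F . F], [P → . / /], [P → . F], [P → . L P P], [P → F .] }  — shift, reduce
  I10: { [F → . P P], [L → . / P P], [L → . F F F], [L → F . F F], [L → F F . F], [L → F F F .], [P → . / /], [P → . F], [P → . L P P], [P → F .] }  — shift, 2 reduces
  I11: { [F → . P P], [F → P . P], [L → . / P P], [L → . F F F], [P → . / /], [P → . F], [P → . L P P], [P → L P . P] }  — shift
  I12: { [F → . P P], [F → P . P], [F → P P .], [L → . / P P], [L → . F F F], [P → . / /], [P → . F], [P → . L P P], [P → L P P .] }  — shift, 2 reduces
  I13: { [B → F P .], [F → . P P], [F → P . P], [L → . / P P], [L → . F F F], [P → . / /], [P → . F], [P → . L P P] }  — shift, reduce
  I14: { [B → ; F .], [F → . P P], [L → . / P P], [L → . F F F], [L → F . F F], [P → . / /], [P → . F], [P → . L P P], [P → F .] }  — shift, 2 reduces
  I15: { [F → . P P], [L → . / P P], [L → . F F F], [L → / . P P], [P → . / /], [P → . F], [P → . L P P], [P → / . /], [P → / / .] }  — shift, reduce
  I16: { [F → . P P], [F → P . P], [L → . / P P], [L → . F F F], [L → / P . P], [P → . / /], [P → . F], [P → . L P P] }  — shift
  I17: { [F → . P P], [F → P . P], [F → P P .], [L → . / P P], [L → . F F F], [L → / P P .], [P → . / /], [P → . F], [P → . L P P] }  — shift, 2 reduces

I4 contains reduce item [P → F .] and shift items [L → . / P P], [P → . / /] — shift-reduce conflict.
I7 contains reduce item [P → F .] and shift items [L → . / P P], [P → . / /] — shift-reduce conflict.
I8 contains reduce item [F → P P .] and shift items [L → . / P P], [P → . / /] — shift-reduce conflict.
I9 contains reduce item [P → F .] and shift items [L → . / P P], [P → . / /] — shift-reduce conflict.
I10 contains reduce items [L → F F F .], [P → F .] and shift items [L → . / P P], [P → . / /] — shift-reduce conflict.
I12 contains reduce items [F → P P .], [P → L P P .] and shift items [L → . / P P], [P → . / /] — shift-reduce conflict.
I13 contains reduce item [B → F P .] and shift items [L → . / P P], [P → . / /] — shift-reduce conflict.
I14 contains reduce items [B → ; F .], [P → F .] and shift items [L → . / P P], [P → . / /] — shift-reduce conflict.
I15 contains reduce item [P → / / .] and shift items [L → . / P P], [P → . / /], [P → / . /] — shift-reduce conflict.
I17 contains reduce items [F → P P .], [L → / P P .] and shift items [L → . / P P], [P → . / /] — shift-reduce conflict.

Answer: Yes — I4: [P → F .] vs [L → . / P P]; I7: [P → F .] vs [L → . / P P]; I8: [F → P P .] vs [L → . / P P]; I9: [P → F .] vs [L → . / P P]; I10: [L → F F F .] vs [L → . / P P]; I12: [F → P P .] vs [L → . / P P]; I13: [B → F P .] vs [L → . / P P]; I14: [B → ; F .] vs [L → . / P P]; I15: [P → / / .] vs [L → . / P P]; I17: [F → P P .] vs [L → . / P P]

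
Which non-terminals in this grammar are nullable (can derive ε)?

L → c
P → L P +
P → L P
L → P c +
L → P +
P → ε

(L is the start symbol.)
A non-terminal is nullable if it can derive ε (the empty string): either it has an ε-production, or it has a production whose right-hand side consists entirely of nullable non-terminals.

ε-productions: P → ε
So P is immediately nullable.
No further non-terminal can be added: every production for the remaining non-terminals contains a terminal or a non-nullable non-terminal.
Nullable = { 'P' }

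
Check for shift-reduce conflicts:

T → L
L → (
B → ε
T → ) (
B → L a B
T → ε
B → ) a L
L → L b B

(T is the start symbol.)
Yes — I0: [T → .] vs [L → . (]; I3: [T → L .] vs [L → L . b B]; I5: [B → .] vs [B → . ) a L]; I9: [B → .] vs [B → . ) a L]; I12: [B → ) a L .] vs [L → L . b B]

A shift-reduce conflict occurs when an LR(0) state has both:
  - a complete (reduce) item [A → α .] (dot at the end), and
  - a shift item [B → β . c γ] (dot before a terminal).

Augment with T' → T and build the canonical LR(0) collection (I0 = CLOSURE({[T' → . T]}), then GOTO on every symbol after a dot until no new states appear). It has 14 states:
  I0: { [L → . (], [L → . L b B], [T → . ) (], [T → . L], [T → .], [T' → . T] }  — shift, reduce
  I1: { [L → ( .] }  — reduce
  I2: { [T → ) . (] }  — shift
  I3: { [L → L . b B], [T → L .] }  — shift, reduce
  I4: { [T' → T .] }  — accept
  I5: { [B → . ) a L], [B → . L a B], [B → .], [L → . (], [L → . L b B], [L → L b . B] }  — shift, reduce
  I6: { [B → ) . a L] }  — shift
  I7: { [L → L b B .] }  — reduce
  I8: { [B → L . a B], [L → L . b B] }  — shift
  I9: { [B → . ) a L], [B → . L a B], [B → .], [B → L a . B], [L → . (], [L → . L b B] }  — shift, reduce
  I10: { [B → L a B .] }  — reduce
  I11: { [B → ) a . L], [L → . (], [L → . L b B] }  — shift
  I12: { [B → ) a L .], [L → L . b B] }  — shift, reduce
  I13: { [T → ) ( .] }  — reduce

I0 contains reduce item [T → .] and shift items [L → . (], [T → . ) (] — shift-reduce conflict.
I3 contains reduce item [T → L .] and shift item [L → L . b B] — shift-reduce conflict.
I5 contains reduce item [B → .] and shift items [B → . ) a L], [L → . (] — shift-reduce conflict.
I9 contains reduce item [B → .] and shift items [B → . ) a L], [L → . (] — shift-reduce conflict.
I12 contains reduce item [B → ) a L .] and shift item [L → L . b B] — shift-reduce conflict.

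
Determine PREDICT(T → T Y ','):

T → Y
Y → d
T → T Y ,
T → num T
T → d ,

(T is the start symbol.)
{ 'd', 'num' }

PREDICT(T → T Y ',') = (FIRST(RHS) \ {ε}) ∪ (FOLLOW(T) if ε ∈ FIRST(RHS), i.e. RHS ⇒* ε)
FIRST(T) = { 'd', 'num' }
FIRST(T Y ',') = { 'd', 'num' }
ε ∉ FIRST(T Y ','), so FOLLOW(T) is not added.
PREDICT(T → T Y ',') = { 'd', 'num' }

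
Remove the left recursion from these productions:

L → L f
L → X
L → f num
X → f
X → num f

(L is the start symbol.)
L is directly left-recursive. The standard transformation for
  A → A α₁ | ... | A α_m | β₁ | ... | β_n
is
  A  → β₁ A' | ... | β_n A'
  A' → α₁ A' | ... | α_m A' | ε

L → X becomes L → X L'
L → f num becomes L → f num L'
L → L f becomes L' → f L'
Add L' → ε

Productions for other non-terminals are unchanged:
  X → f
  X → num f

Resulting grammar:
L → X L'
L → f num L'
L' → f L'
L' → ε
X → f
X → num f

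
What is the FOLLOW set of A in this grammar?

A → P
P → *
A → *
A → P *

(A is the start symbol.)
To compute FOLLOW(A), find every occurrence of A on a right-hand side N → α A β: add FIRST(β) \ {ε}, and if β is empty or nullable also add FOLLOW(N). Iterate to a fixed point.

A is the start symbol, so $ ∈ FOLLOW(A).
A does not occur on any right-hand side.

Taking the union: FOLLOW(A) = { $ }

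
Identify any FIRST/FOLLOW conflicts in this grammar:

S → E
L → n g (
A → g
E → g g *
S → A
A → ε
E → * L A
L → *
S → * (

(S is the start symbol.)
No FIRST/FOLLOW conflicts.

A FIRST/FOLLOW conflict occurs when a non-terminal N has a nullable alternative N → β (β ⇒* ε) and another alternative N → α with FIRST(α) ∩ FOLLOW(N) ≠ ∅: on such a lookahead the parser cannot decide between expanding α and letting N vanish via β.

Nullable non-terminals: A, S.
FIRST sets used below: FIRST(E) = { '*', 'g' }, FIRST(A) = { 'g', ε }

A: nullable alternative(s) A → ε; FOLLOW(A) = { $ }
  A → g: FIRST \ {ε} = { 'g' } — disjoint from FOLLOW(A)
  A → ε: FIRST \ {ε} = { } — this is the only nullable alternative, skip

S: nullable alternative(s) S → A; FOLLOW(S) = { $ }
  S → E: FIRST \ {ε} = { '*', 'g' } — disjoint from FOLLOW(S)
  S → A: FIRST \ {ε} = { 'g' } — this is the only nullable alternative, skip
  S → * (: FIRST \ {ε} = { '*' } — disjoint from FOLLOW(S)

E, L have no nullable alternative, so no FIRST/FOLLOW check is needed there.

No FIRST/FOLLOW conflicts found.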